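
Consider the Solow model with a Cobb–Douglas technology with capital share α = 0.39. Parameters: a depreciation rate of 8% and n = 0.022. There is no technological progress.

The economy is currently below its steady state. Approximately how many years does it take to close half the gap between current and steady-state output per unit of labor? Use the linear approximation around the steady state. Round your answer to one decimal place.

Near the steady state the convergence rate is λ = (1 − α)(n + δ).
λ = (1 − 0.39) × 0.102 = 0.61 × 0.102 = 0.06222
Half-life = ln 2 / λ = 0.6931 / 0.06222 ≈ 11.14 years

half-life ≈ 11.1 years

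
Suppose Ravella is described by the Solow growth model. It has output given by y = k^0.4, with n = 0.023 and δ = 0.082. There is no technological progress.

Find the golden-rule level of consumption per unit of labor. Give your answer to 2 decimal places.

At the golden rule, f'(k) = n + δ, so α·k^(α−1) = n + δ and k_gold = (α/(n + δ))^(1/(1−α)).
k_gold = (0.4/0.105)^(1/0.6) = 3.8095^1.6667 ≈ 9.2925
c_gold = f(k_gold) − (n + δ)·k_gold = 2.4392 − 0.105×9.2925 ≈ 1.4635

c_gold ≈ 1.46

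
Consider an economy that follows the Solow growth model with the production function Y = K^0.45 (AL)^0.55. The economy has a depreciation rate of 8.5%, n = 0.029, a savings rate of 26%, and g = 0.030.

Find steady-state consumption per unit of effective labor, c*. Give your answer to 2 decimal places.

At the steady state, Δk = 0, so s·k^α = (n + g + δ)·k.
Dividing both sides by k: k^(1−α) = s / (n + g + δ).
k^0.55 = 0.26 / (0.029 + 0.030 + 0.085) = 0.26 / 0.144 = 1.8056
k* = 1.8056^(1/0.55) ≈ 2.9281
y* = (k*)^α = 2.9281^0.45 ≈ 1.6217
c* = (1 − s)·y* = (1 − 0.26) × 1.6217 ≈ 1.2001

c* ≈ 1.20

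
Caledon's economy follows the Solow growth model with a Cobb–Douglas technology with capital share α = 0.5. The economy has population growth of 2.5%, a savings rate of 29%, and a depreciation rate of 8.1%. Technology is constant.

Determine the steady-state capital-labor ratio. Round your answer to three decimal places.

k* ≈ 7.485

At the steady state, Δk = 0, so s·k^α = (n + δ)·k.
Rearranging, k^(1−α) = s / (n + δ).
k^0.5 = 0.29 / (0.025 + 0.081) = 0.29 / 0.106 = 2.7358
k* = 2.7358^(1/0.5) ≈ 7.4846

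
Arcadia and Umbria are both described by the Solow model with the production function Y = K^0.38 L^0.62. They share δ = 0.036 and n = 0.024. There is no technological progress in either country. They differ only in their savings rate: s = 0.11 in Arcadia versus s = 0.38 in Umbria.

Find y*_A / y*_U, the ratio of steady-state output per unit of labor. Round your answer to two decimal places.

y*_A / y*_U ≈ 0.47

Steady-state y* = [s/(n + δ)]^(α/(1−α)), so the ratio is [ (s_A/(n + δ)_A) / (s_U/(n + δ)_U) ]^0.6129.
s_A/(n + δ)_A = 0.11/0.060 = 1.8333; s_U/(n + δ)_U = 0.38/0.060 = 6.3333.
Ratio = (1.8333/6.3333)^0.6129 = 0.2895^0.6129 ≈ 0.4678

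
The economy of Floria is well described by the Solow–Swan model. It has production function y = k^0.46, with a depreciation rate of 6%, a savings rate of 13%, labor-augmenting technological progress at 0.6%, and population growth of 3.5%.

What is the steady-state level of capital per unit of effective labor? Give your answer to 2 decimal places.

k* ≈ 1.60

In steady state, investment equals break-even investment: s·k^α = (n + g + δ)·k.
Rearranging, k^(1−α) = s / (n + g + δ).
k^0.54 = 0.13 / (0.035 + 0.006 + 0.060) = 0.13 / 0.101 = 1.2871
k* = 1.2871^(1/0.54) ≈ 1.5958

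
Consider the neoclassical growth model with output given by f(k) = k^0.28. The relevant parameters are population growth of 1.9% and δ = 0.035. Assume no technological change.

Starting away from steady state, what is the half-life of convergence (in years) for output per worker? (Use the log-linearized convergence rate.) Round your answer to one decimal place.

Near the steady state the convergence rate is λ = (1 − α)(n + δ).
λ = (1 − 0.28) × 0.054 = 0.72 × 0.054 = 0.03888
Half-life = ln 2 / λ = 0.6931 / 0.03888 ≈ 17.83 years

t_½ ≈ 17.8 years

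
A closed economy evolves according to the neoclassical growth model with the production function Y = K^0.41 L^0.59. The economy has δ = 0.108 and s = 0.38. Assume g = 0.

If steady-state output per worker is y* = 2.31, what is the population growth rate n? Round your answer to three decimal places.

n ≈ 0.006

Steady state requires s·f(k) = (n + δ)·k, i.e. s·k^α = (n + δ)·k.
Since y* = [s/(n + δ)]^(α/(1−α)), we have s/(n + δ) = (y*)^((1−α)/α) = 2.31^1.439 = 3.3361.
Therefore n + δ = s / 3.3361 = 0.38 / 3.3361 = 0.1139, so n = 0.1139 − 0.108 = 0.0059.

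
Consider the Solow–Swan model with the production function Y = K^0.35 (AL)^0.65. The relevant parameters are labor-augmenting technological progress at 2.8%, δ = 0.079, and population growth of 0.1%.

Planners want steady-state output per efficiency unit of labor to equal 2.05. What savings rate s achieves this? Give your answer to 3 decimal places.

At the steady state, Δk = 0, so s·k^α = (n + g + δ)·k.
Since y* = [s/(n + g + δ)]^(α/(1−α)), we have s/(n + g + δ) = (y*)^((1−α)/α) = 2.05^1.8571 = 3.7928.
Therefore s = 3.7928 × (n + g + δ) = 3.7928 × 0.108 = 0.4096.

s ≈ 0.410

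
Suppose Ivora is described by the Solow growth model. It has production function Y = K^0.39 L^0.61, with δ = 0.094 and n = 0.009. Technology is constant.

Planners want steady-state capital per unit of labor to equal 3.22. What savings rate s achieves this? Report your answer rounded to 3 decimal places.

In steady state, investment equals break-even investment: s·k^α = (n + δ)·k.
So s / (n + δ) = (k*)^(1−α) = 3.22^0.61 = 2.0408.
Therefore s = 2.0408 × (n + δ) = 2.0408 × 0.103 = 0.2102.

s ≈ 0.210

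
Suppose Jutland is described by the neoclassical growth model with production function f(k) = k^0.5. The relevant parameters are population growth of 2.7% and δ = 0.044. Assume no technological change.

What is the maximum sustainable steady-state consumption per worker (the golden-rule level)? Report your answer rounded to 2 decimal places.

c_gold ≈ 3.52

At the golden rule, f'(k) = n + δ, so α·k^(α−1) = n + δ and k_gold = (α/(n + δ))^(1/(1−α)).
k_gold = (0.5/0.071)^(1/0.5) = 7.0423^2 ≈ 49.5940
c_gold = f(k_gold) − (n + δ)·k_gold = 7.0423 − 0.071×49.5940 ≈ 3.5211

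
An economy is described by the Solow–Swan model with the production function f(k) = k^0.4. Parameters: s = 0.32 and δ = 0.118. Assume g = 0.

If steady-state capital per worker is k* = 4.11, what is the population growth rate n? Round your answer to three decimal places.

In steady state, investment equals break-even investment: s·k^α = (n + δ)·k.
So s / (n + δ) = (k*)^(1−α) = 4.11^0.6 = 2.3351.
Therefore n + δ = s / 2.3351 = 0.32 / 2.3351 = 0.1370, so n = 0.1370 − 0.118 = 0.0190.

n ≈ 0.019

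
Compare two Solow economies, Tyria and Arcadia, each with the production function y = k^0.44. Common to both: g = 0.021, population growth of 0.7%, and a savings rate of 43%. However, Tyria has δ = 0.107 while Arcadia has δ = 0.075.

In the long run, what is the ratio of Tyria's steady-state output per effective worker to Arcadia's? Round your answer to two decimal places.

Steady-state y* = [s/(n + g + δ)]^(α/(1−α)), so the ratio is [ (s_T/(n + g + δ)_T) / (s_A/(n + g + δ)_A) ]^0.7857.
s_T/(n + g + δ)_T = 0.43/0.135 = 3.1852; s_A/(n + g + δ)_A = 0.43/0.103 = 4.1748.
Ratio = (3.1852/4.1748)^0.7857 = 0.7630^0.7857 ≈ 0.8085

ratio ≈ 0.81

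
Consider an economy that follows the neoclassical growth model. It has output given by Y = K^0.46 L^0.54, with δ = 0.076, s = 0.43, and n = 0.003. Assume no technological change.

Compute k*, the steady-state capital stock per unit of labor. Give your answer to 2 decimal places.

In steady state, investment equals break-even investment: s·k^α = (n + δ)·k.
Rearranging, k^(1−α) = s / (n + δ).
k^0.54 = 0.43 / (0.003 + 0.076) = 0.43 / 0.079 = 5.4430
k* = 5.4430^(1/0.54) ≈ 23.0496

k* ≈ 23.05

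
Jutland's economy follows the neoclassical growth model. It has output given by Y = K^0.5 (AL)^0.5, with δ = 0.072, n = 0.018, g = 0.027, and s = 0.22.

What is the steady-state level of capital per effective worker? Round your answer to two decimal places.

k* = 3.54

At the steady state, Δk = 0, so s·k^α = (n + g + δ)·k.
Rearranging, k^(1−α) = s / (n + g + δ).
k^0.5 = 0.22 / (0.018 + 0.027 + 0.072) = 0.22 / 0.117 = 1.8803
k* = 1.8803^(1/0.5) ≈ 3.5355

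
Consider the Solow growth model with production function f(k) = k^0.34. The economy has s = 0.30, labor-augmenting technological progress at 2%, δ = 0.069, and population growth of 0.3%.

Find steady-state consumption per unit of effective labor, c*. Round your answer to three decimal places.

In steady state, investment equals break-even investment: s·k^α = (n + g + δ)·k.
Rearranging, k^(1−α) = s / (n + g + δ).
k^0.66 = 0.30 / (0.003 + 0.020 + 0.069) = 0.30 / 0.092 = 3.2609
k* = 3.2609^(1/0.66) ≈ 5.9949
y* = (k*)^α = 5.9949^0.34 ≈ 1.8384
c* = (1 − s)·y* = (1 − 0.30) × 1.8384 ≈ 1.2869

c* = 1.287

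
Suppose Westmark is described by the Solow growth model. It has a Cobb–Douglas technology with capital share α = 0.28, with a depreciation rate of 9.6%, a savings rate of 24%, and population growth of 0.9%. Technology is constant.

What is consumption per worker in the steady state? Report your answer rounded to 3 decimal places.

Steady state requires s·f(k) = (n + δ)·k, i.e. s·k^α = (n + δ)·k.
Dividing both sides by k: k^(1−α) = s / (n + δ).
k^0.72 = 0.24 / (0.009 + 0.096) = 0.24 / 0.105 = 2.2857
k* = 2.2857^(1/0.72) ≈ 3.1524
y* = (k*)^α = 3.1524^0.28 ≈ 1.3792
c* = (1 − s)·y* = (1 − 0.24) × 1.3792 ≈ 1.0482

c* ≈ 1.048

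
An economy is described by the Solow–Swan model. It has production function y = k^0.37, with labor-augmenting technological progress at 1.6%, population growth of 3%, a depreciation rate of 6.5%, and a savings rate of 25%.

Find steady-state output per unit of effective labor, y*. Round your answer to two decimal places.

At the steady state, Δk = 0, so s·k^α = (n + g + δ)·k.
Dividing both sides by k: k^(1−α) = s / (n + g + δ).
k^0.63 = 0.25 / (0.030 + 0.016 + 0.065) = 0.25 / 0.111 = 2.2523
k* = 2.2523^(1/0.63) ≈ 3.6285
y* = (k*)^α = 3.6285^0.37 ≈ 1.6110

y* = 1.61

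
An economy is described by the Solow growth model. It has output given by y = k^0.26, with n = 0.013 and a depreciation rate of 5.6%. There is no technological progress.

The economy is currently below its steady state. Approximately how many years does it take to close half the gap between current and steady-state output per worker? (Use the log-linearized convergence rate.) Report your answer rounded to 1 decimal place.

Near the steady state the convergence rate is λ = (1 − α)(n + δ).
λ = (1 − 0.26) × 0.069 = 0.74 × 0.069 = 0.05106
Half-life = ln 2 / λ = 0.6931 / 0.05106 ≈ 13.57 years

half-life ≈ 13.6 years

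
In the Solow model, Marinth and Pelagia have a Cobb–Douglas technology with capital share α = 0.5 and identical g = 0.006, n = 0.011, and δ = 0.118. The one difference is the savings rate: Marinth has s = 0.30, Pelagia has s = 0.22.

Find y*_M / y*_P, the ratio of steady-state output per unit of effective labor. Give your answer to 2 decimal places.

y*_M / y*_P ≈ 1.36

Steady-state y* = [s/(n + g + δ)]^(α/(1−α)), so the ratio is [ (s_M/(n + g + δ)_M) / (s_P/(n + g + δ)_P) ]^1.
s_M/(n + g + δ)_M = 0.30/0.135 = 2.2222; s_P/(n + g + δ)_P = 0.22/0.135 = 1.6296.
Ratio = (2.2222/1.6296)^1 = 1.3636^1 ≈ 1.3636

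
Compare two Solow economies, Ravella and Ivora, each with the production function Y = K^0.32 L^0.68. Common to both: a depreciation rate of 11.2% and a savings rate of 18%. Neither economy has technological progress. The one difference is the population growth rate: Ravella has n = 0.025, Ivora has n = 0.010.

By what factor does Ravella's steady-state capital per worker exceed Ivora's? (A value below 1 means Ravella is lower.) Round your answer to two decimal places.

ratio ≈ 0.84

Steady-state k* = [s/(n + δ)]^(1/(1−α)), so the ratio is [ (s_R/(n + δ)_R) / (s_I/(n + δ)_I) ]^1.4706.
s_R/(n + δ)_R = 0.18/0.137 = 1.3139; s_I/(n + δ)_I = 0.18/0.122 = 1.4754.
Ratio = (1.3139/1.4754)^1.4706 = 0.8905^1.4706 ≈ 0.8432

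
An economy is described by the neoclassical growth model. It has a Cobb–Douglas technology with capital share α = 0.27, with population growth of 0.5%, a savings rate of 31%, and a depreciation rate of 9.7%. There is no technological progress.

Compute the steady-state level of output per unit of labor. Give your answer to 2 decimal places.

In steady state, investment equals break-even investment: s·k^α = (n + δ)·k.
Rearranging, k^(1−α) = s / (n + δ).
k^0.73 = 0.31 / (0.005 + 0.097) = 0.31 / 0.102 = 3.0392
k* = 3.0392^(1/0.73) ≈ 4.5847
y* = (k*)^α = 4.5847^0.27 ≈ 1.5085

y* = 1.51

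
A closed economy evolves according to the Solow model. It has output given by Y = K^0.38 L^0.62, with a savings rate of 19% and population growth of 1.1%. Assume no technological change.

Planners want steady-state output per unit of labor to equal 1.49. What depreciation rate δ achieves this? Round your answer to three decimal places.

Steady state requires s·f(k) = (n + δ)·k, i.e. s·k^α = (n + δ)·k.
Since y* = [s/(n + δ)]^(α/(1−α)), we have s/(n + δ) = (y*)^((1−α)/α) = 1.49^1.6316 = 1.9168.
Therefore n + δ = s / 1.9168 = 0.19 / 1.9168 = 0.0991, so δ = 0.0991 − 0.011 = 0.0881.

δ ≈ 0.088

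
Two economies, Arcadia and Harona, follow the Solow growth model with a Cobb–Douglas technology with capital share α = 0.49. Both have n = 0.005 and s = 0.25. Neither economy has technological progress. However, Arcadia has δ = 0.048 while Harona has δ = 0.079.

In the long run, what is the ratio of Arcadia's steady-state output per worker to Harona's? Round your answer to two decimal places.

y*_A / y*_H ≈ 1.56

Steady-state y* = [s/(n + δ)]^(α/(1−α)), so the ratio is [ (s_A/(n + δ)_A) / (s_H/(n + δ)_H) ]^0.9608.
s_A/(n + δ)_A = 0.25/0.053 = 4.7170; s_H/(n + δ)_H = 0.25/0.084 = 2.9762.
Ratio = (4.7170/2.9762)^0.9608 = 1.5849^0.9608 ≈ 1.5565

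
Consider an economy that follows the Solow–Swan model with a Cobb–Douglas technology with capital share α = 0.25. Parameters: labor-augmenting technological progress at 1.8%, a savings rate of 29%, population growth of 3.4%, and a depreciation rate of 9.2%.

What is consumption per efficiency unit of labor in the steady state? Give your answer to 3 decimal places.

In steady state, investment equals break-even investment: s·k^α = (n + g + δ)·k.
Dividing both sides by k: k^(1−α) = s / (n + g + δ).
k^0.75 = 0.29 / (0.034 + 0.018 + 0.092) = 0.29 / 0.144 = 2.0139
k* = 2.0139^(1/0.75) ≈ 2.5432
y* = (k*)^α = 2.5432^0.25 ≈ 1.2628
c* = (1 − s)·y* = (1 − 0.29) × 1.2628 ≈ 0.8966

c* ≈ 0.897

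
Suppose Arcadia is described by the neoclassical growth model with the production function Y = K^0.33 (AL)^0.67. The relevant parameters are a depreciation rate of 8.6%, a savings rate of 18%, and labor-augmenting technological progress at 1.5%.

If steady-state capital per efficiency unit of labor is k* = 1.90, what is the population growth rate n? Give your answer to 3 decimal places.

n ≈ 0.016

In steady state, investment equals break-even investment: s·k^α = (n + g + δ)·k.
So s / (n + g + δ) = (k*)^(1−α) = 1.90^0.67 = 1.5373.
Therefore n + g + δ = s / 1.5373 = 0.18 / 1.5373 = 0.1171, so n = 0.1171 − 0.101 = 0.0161.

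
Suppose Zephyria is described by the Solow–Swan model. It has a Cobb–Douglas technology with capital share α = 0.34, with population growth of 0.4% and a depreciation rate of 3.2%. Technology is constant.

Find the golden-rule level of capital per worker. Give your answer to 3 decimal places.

The golden rule sets f'(k) = n + δ, i.e. α·k^(α−1) = n + δ.
So k^(1−α) = α / (n + δ) = 0.34 / 0.036 = 9.4444.
k_gold = 9.4444^(1/0.66) ≈ 30.0287

k_gold ≈ 30.029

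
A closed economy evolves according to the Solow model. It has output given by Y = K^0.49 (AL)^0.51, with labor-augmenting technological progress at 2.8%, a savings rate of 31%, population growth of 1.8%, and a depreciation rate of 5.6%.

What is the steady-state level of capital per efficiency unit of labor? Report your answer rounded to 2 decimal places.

In steady state, investment equals break-even investment: s·k^α = (n + g + δ)·k.
Dividing both sides by k: k^(1−α) = s / (n + g + δ).
k^0.51 = 0.31 / (0.018 + 0.028 + 0.056) = 0.31 / 0.102 = 3.0392
k* = 3.0392^(1/0.51) ≈ 8.8427

k* ≈ 8.84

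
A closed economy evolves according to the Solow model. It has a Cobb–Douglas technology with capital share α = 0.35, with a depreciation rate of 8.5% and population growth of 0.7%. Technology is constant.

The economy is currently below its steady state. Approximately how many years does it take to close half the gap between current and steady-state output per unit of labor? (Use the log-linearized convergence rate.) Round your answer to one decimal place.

Near the steady state the convergence rate is λ = (1 − α)(n + δ).
λ = (1 − 0.35) × 0.092 = 0.65 × 0.092 = 0.0598
Half-life = ln 2 / λ = 0.6931 / 0.0598 ≈ 11.59 years

half-life ≈ 11.6 years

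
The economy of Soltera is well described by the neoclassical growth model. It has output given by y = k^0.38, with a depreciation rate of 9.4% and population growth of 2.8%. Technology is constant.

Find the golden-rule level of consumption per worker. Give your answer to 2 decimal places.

At the golden rule, f'(k) = n + δ, so α·k^(α−1) = n + δ and k_gold = (α/(n + δ))^(1/(1−α)).
k_gold = (0.38/0.122)^(1/0.62) = 3.1148^1.6129 ≈ 6.2496
c_gold = f(k_gold) − (n + δ)·k_gold = 2.0064 − 0.122×6.2496 ≈ 1.2439

c_gold ≈ 1.24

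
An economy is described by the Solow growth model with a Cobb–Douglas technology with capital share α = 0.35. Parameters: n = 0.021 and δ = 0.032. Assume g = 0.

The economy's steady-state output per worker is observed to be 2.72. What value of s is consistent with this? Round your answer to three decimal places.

s ≈ 0.340

Steady state requires s·f(k) = (n + δ)·k, i.e. s·k^α = (n + δ)·k.
Since y* = [s/(n + δ)]^(α/(1−α)), we have s/(n + δ) = (y*)^((1−α)/α) = 2.72^1.8571 = 6.4127.
Therefore s = 6.4127 × (n + δ) = 6.4127 × 0.053 = 0.3399.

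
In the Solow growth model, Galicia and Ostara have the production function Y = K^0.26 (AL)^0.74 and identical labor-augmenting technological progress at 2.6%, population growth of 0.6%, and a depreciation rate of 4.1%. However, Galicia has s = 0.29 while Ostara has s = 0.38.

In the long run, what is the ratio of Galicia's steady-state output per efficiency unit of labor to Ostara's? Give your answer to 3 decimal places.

y*_G / y*_O ≈ 0.909

Steady-state y* = [s/(n + g + δ)]^(α/(1−α)), so the ratio is [ (s_G/(n + g + δ)_G) / (s_O/(n + g + δ)_O) ]^0.3514.
s_G/(n + g + δ)_G = 0.29/0.073 = 3.9726; s_O/(n + g + δ)_O = 0.38/0.073 = 5.2055.
Ratio = (3.9726/5.2055)^0.3514 = 0.7632^0.3514 ≈ 0.9094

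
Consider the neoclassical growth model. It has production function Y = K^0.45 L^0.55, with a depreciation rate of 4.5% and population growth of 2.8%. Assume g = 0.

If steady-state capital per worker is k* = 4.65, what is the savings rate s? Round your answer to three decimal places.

s ≈ 0.170

At the steady state, Δk = 0, so s·k^α = (n + δ)·k.
So s / (n + δ) = (k*)^(1−α) = 4.65^0.55 = 2.3286.
Therefore s = 2.3286 × (n + δ) = 2.3286 × 0.073 = 0.1700.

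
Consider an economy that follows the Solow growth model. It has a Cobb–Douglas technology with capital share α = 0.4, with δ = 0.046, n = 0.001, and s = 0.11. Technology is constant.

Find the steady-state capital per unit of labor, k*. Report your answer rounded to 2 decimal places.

Steady state requires s·f(k) = (n + δ)·k, i.e. s·k^α = (n + δ)·k.
Dividing both sides by k: k^(1−α) = s / (n + δ).
k^0.6 = 0.11 / (0.001 + 0.046) = 0.11 / 0.047 = 2.3404
k* = 2.3404^(1/0.6) ≈ 4.1256

k* ≈ 4.13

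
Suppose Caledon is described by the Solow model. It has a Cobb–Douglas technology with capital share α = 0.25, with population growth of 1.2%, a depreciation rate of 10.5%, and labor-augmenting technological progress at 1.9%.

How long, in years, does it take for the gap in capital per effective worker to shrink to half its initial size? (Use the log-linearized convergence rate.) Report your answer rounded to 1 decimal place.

about 6.8 years

Near the steady state the convergence rate is λ = (1 − α)(n + g + δ).
λ = (1 − 0.25) × 0.136 = 0.75 × 0.136 = 0.1020
Half-life = ln 2 / λ = 0.6931 / 0.1020 ≈ 6.80 years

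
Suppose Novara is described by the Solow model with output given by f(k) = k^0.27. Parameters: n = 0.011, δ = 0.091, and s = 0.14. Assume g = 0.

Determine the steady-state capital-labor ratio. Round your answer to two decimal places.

k* = 1.54

At the steady state, Δk = 0, so s·k^α = (n + δ)·k.
Rearranging, k^(1−α) = s / (n + δ).
k^0.73 = 0.14 / (0.011 + 0.091) = 0.14 / 0.102 = 1.3725
k* = 1.3725^(1/0.73) ≈ 1.5430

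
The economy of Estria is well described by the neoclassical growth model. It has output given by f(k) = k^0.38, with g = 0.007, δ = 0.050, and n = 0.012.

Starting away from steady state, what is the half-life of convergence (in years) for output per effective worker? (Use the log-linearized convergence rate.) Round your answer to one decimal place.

Near the steady state the convergence rate is λ = (1 − α)(n + g + δ).
λ = (1 − 0.38) × 0.069 = 0.62 × 0.069 = 0.04278
Half-life = ln 2 / λ = 0.6931 / 0.04278 ≈ 16.20 years

about 16.2 years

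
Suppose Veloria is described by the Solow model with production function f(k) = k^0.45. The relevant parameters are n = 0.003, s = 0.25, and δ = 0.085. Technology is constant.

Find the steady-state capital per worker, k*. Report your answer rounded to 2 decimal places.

k* ≈ 6.68

In steady state, investment equals break-even investment: s·k^α = (n + δ)·k.
Rearranging, k^(1−α) = s / (n + δ).
k^0.55 = 0.25 / (0.003 + 0.085) = 0.25 / 0.088 = 2.8409
k* = 2.8409^(1/0.55) ≈ 6.6752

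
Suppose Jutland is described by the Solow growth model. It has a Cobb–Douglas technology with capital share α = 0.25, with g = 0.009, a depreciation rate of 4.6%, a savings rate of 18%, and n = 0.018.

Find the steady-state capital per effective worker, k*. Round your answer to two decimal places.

In steady state, investment equals break-even investment: s·k^α = (n + g + δ)·k.
Dividing both sides by k: k^(1−α) = s / (n + g + δ).
k^0.75 = 0.18 / (0.018 + 0.009 + 0.046) = 0.18 / 0.073 = 2.4658
k* = 2.4658^(1/0.75) ≈ 3.3313

k* = 3.33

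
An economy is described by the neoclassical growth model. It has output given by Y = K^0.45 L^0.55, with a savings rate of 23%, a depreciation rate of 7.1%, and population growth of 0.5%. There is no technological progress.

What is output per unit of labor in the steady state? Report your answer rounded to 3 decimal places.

y* = 2.474

At the steady state, Δk = 0, so s·k^α = (n + δ)·k.
Dividing both sides by k: k^(1−α) = s / (n + δ).
k^0.55 = 0.23 / (0.005 + 0.071) = 0.23 / 0.076 = 3.0263
k* = 3.0263^(1/0.55) ≈ 7.4883
y* = (k*)^α = 7.4883^0.45 ≈ 2.4744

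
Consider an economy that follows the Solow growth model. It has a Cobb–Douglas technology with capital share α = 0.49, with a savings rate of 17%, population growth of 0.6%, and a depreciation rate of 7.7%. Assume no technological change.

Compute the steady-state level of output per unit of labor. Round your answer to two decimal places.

y* ≈ 1.99

Steady state requires s·f(k) = (n + δ)·k, i.e. s·k^α = (n + δ)·k.
Dividing both sides by k: k^(1−α) = s / (n + δ).
k^0.51 = 0.17 / (0.006 + 0.077) = 0.17 / 0.083 = 2.0482
k* = 2.0482^(1/0.51) ≈ 4.0788
y* = (k*)^α = 4.0788^0.49 ≈ 1.9914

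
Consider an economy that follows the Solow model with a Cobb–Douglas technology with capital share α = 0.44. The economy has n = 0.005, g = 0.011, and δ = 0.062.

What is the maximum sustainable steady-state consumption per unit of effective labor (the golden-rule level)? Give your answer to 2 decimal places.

At the golden rule, f'(k) = n + g + δ, so α·k^(α−1) = n + g + δ and k_gold = (α/(n + g + δ))^(1/(1−α)).
k_gold = (0.44/0.078)^(1/0.56) = 5.6410^1.7857 ≈ 21.9632
c_gold = f(k_gold) − (n + g + δ)·k_gold = 3.8936 − 0.078×21.9632 ≈ 2.1805

c_gold ≈ 2.18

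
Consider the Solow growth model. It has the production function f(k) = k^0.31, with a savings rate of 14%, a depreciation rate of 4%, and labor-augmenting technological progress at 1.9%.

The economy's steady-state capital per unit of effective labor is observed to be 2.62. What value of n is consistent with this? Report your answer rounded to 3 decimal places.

At the steady state, Δk = 0, so s·k^α = (n + g + δ)·k.
So s / (n + g + δ) = (k*)^(1−α) = 2.62^0.69 = 1.9437.
Therefore n + g + δ = s / 1.9437 = 0.14 / 1.9437 = 0.0720, so n = 0.0720 − 0.059 = 0.0130.

n ≈ 0.013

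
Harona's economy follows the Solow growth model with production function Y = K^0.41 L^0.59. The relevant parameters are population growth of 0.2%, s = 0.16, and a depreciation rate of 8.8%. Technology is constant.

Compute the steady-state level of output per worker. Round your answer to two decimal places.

Steady state requires s·f(k) = (n + δ)·k, i.e. s·k^α = (n + δ)·k.
Rearranging, k^(1−α) = s / (n + δ).
k^0.59 = 0.16 / (0.002 + 0.088) = 0.16 / 0.090 = 1.7778
k* = 1.7778^(1/0.59) ≈ 2.6517
y* = (k*)^α = 2.6517^0.41 ≈ 1.4916

y* = 1.49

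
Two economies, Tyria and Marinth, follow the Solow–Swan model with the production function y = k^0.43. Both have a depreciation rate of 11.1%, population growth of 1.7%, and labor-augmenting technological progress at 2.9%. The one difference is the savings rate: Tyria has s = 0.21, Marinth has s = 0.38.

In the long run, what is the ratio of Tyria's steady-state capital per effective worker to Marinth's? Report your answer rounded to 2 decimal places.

Steady-state k* = [s/(n + g + δ)]^(1/(1−α)), so the ratio is [ (s_T/(n + g + δ)_T) / (s_M/(n + g + δ)_M) ]^1.7544.
s_T/(n + g + δ)_T = 0.21/0.157 = 1.3376; s_M/(n + g + δ)_M = 0.38/0.157 = 2.4204.
Ratio = (1.3376/2.4204)^1.7544 = 0.5526^1.7544 ≈ 0.3533

k*_T / k*_M ≈ 0.35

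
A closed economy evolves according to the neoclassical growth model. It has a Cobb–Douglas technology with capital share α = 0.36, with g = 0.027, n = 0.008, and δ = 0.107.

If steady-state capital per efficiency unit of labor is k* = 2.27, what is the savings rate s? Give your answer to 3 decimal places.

s ≈ 0.240

Steady state requires s·f(k) = (n + g + δ)·k, i.e. s·k^α = (n + g + δ)·k.
So s / (n + g + δ) = (k*)^(1−α) = 2.27^0.64 = 1.6899.
Therefore s = 1.6899 × (n + g + δ) = 1.6899 × 0.142 = 0.2400.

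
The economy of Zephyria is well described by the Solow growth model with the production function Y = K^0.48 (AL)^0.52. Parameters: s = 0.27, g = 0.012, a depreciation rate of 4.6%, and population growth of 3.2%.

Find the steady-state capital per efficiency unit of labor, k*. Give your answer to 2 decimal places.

In steady state, investment equals break-even investment: s·k^α = (n + g + δ)·k.
Rearranging, k^(1−α) = s / (n + g + δ).
k^0.52 = 0.27 / (0.032 + 0.012 + 0.046) = 0.27 / 0.090 = 3.0000
k* = 3.0000^(1/0.52) ≈ 8.2707

k* ≈ 8.27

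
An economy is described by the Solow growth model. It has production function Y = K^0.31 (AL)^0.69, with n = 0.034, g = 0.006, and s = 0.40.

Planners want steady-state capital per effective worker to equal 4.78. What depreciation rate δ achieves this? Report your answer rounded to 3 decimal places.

Steady state requires s·f(k) = (n + g + δ)·k, i.e. s·k^α = (n + g + δ)·k.
So s / (n + g + δ) = (k*)^(1−α) = 4.78^0.69 = 2.9431.
Therefore n + g + δ = s / 2.9431 = 0.40 / 2.9431 = 0.1359, so δ = 0.1359 − 0.040 = 0.0959.

δ ≈ 0.096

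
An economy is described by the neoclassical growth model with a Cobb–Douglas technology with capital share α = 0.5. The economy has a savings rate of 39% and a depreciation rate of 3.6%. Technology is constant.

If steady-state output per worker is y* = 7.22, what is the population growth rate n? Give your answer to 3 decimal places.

n ≈ 0.018

At the steady state, Δk = 0, so s·k^α = (n + δ)·k.
Since y* = [s/(n + δ)]^(α/(1−α)), we have s/(n + δ) = (y*)^((1−α)/α) = 7.22^1 = 7.2200.
Therefore n + δ = s / 7.2200 = 0.39 / 7.2200 = 0.0540, so n = 0.0540 − 0.036 = 0.0180.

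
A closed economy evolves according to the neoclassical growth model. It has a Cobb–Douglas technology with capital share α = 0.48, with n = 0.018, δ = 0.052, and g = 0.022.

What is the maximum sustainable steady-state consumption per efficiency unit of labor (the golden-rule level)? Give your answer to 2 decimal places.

At the golden rule, f'(k) = n + g + δ, so α·k^(α−1) = n + g + δ and k_gold = (α/(n + g + δ))^(1/(1−α)).
k_gold = (0.48/0.092)^(1/0.52) = 5.2174^1.9231 ≈ 23.9738
c_gold = f(k_gold) − (n + g + δ)·k_gold = 4.5949 − 0.092×23.9738 ≈ 2.3893

c_gold ≈ 2.39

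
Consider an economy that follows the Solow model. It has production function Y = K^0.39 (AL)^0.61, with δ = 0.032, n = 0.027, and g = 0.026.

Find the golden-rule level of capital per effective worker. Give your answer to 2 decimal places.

k_gold ≈ 12.15

The golden rule sets f'(k) = n + g + δ, i.e. α·k^(α−1) = n + g + δ.
So k^(1−α) = α / (n + g + δ) = 0.39 / 0.085 = 4.5882.
k_gold = 4.5882^(1/0.61) ≈ 12.1523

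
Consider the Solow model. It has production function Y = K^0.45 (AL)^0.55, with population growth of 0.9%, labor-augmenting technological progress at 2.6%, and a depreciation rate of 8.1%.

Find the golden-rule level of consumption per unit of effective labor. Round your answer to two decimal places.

At the golden rule, f'(k) = n + g + δ, so α·k^(α−1) = n + g + δ and k_gold = (α/(n + g + δ))^(1/(1−α)).
k_gold = (0.45/0.116)^(1/0.55) = 3.8793^1.8182 ≈ 11.7617
c_gold = f(k_gold) − (n + g + δ)·k_gold = 3.0319 − 0.116×11.7617 ≈ 1.6675

c_gold ≈ 1.67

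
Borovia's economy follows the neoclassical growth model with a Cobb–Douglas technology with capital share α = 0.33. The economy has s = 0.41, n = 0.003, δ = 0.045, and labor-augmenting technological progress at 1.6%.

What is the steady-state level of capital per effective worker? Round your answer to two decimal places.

In steady state, investment equals break-even investment: s·k^α = (n + g + δ)·k.
Dividing both sides by k: k^(1−α) = s / (n + g + δ).
k^0.67 = 0.41 / (0.003 + 0.016 + 0.045) = 0.41 / 0.064 = 6.4063
k* = 6.4063^(1/0.67) ≈ 15.9916

k* = 15.99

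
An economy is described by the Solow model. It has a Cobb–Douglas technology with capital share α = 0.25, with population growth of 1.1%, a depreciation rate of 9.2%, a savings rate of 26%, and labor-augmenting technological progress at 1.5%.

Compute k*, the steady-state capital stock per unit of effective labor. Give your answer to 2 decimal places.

In steady state, investment equals break-even investment: s·k^α = (n + g + δ)·k.
Rearranging, k^(1−α) = s / (n + g + δ).
k^0.75 = 0.26 / (0.011 + 0.015 + 0.092) = 0.26 / 0.118 = 2.2034
k* = 2.2034^(1/0.75) ≈ 2.8672

k* = 2.87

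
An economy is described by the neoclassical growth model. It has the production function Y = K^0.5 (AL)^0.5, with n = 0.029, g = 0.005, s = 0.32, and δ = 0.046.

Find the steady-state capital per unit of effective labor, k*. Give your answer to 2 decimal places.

In steady state, investment equals break-even investment: s·k^α = (n + g + δ)·k.
Dividing both sides by k: k^(1−α) = s / (n + g + δ).
k^0.5 = 0.32 / (0.029 + 0.005 + 0.046) = 0.32 / 0.080 = 4.0000
k* = 4.0000^(1/0.5) ≈ 16.0000

k* ≈ 16.00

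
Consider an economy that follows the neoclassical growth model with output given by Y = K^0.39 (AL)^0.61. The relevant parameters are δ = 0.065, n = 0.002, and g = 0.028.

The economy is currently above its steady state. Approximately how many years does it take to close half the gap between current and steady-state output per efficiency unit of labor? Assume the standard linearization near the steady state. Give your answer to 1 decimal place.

half-life ≈ 12.0 years

Near the steady state the convergence rate is λ = (1 − α)(n + g + δ).
λ = (1 − 0.39) × 0.095 = 0.61 × 0.095 = 0.05795
Half-life = ln 2 / λ = 0.6931 / 0.05795 ≈ 11.96 years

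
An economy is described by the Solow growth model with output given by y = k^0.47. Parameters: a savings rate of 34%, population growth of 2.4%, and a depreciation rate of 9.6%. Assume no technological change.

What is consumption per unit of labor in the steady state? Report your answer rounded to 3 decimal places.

At the steady state, Δk = 0, so s·k^α = (n + δ)·k.
Rearranging, k^(1−α) = s / (n + δ).
k^0.53 = 0.34 / (0.024 + 0.096) = 0.34 / 0.120 = 2.8333
k* = 2.8333^(1/0.53) ≈ 7.1348
y* = (k*)^α = 7.1348^0.47 ≈ 2.5182
c* = (1 − s)·y* = (1 − 0.34) × 2.5182 ≈ 1.6620

c* ≈ 1.662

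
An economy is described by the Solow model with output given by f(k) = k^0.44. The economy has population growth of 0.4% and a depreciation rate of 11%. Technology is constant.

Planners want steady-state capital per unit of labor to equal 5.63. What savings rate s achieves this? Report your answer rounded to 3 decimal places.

In steady state, investment equals break-even investment: s·k^α = (n + δ)·k.
So s / (n + δ) = (k*)^(1−α) = 5.63^0.56 = 2.6320.
Therefore s = 2.6320 × (n + δ) = 2.6320 × 0.114 = 0.3000.

s ≈ 0.300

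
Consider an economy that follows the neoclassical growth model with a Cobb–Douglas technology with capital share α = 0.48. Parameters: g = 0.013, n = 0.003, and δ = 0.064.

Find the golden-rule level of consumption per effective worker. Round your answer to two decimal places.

At the golden rule, f'(k) = n + g + δ, so α·k^(α−1) = n + g + δ and k_gold = (α/(n + g + δ))^(1/(1−α)).
k_gold = (0.48/0.080)^(1/0.52) = 6.0000^1.9231 ≈ 31.3663
c_gold = f(k_gold) − (n + g + δ)·k_gold = 5.2276 − 0.080×31.3663 ≈ 2.7183

c_gold ≈ 2.72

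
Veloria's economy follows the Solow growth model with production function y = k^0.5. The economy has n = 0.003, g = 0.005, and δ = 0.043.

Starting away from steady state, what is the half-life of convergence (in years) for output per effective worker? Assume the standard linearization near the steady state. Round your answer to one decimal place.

Near the steady state the convergence rate is λ = (1 − α)(n + g + δ).
λ = (1 − 0.5) × 0.051 = 0.5 × 0.051 = 0.0255
Half-life = ln 2 / λ = 0.6931 / 0.0255 ≈ 27.18 years

half-life ≈ 27.2 years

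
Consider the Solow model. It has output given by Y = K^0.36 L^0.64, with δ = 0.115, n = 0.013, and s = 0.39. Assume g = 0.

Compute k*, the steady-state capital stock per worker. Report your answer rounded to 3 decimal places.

k* = 5.702

In steady state, investment equals break-even investment: s·k^α = (n + δ)·k.
Rearranging, k^(1−α) = s / (n + δ).
k^0.64 = 0.39 / (0.013 + 0.115) = 0.39 / 0.128 = 3.0469
k* = 3.0469^(1/0.64) ≈ 5.7020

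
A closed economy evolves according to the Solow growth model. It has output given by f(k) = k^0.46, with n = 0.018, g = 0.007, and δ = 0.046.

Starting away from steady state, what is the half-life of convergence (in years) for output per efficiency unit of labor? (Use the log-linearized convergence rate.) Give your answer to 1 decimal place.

half-life ≈ 18.1 years

Near the steady state the convergence rate is λ = (1 − α)(n + g + δ).
λ = (1 − 0.46) × 0.071 = 0.54 × 0.071 = 0.03834
Half-life = ln 2 / λ = 0.6931 / 0.03834 ≈ 18.08 years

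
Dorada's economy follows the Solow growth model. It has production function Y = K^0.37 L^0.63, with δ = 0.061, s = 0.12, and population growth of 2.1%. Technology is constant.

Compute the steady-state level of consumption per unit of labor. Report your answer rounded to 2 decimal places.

At the steady state, Δk = 0, so s·k^α = (n + δ)·k.
Rearranging, k^(1−α) = s / (n + δ).
k^0.63 = 0.12 / (0.021 + 0.061) = 0.12 / 0.082 = 1.4634
k* = 1.4634^(1/0.63) ≈ 1.8301
y* = (k*)^α = 1.8301^0.37 ≈ 1.2506
c* = (1 − s)·y* = (1 − 0.12) × 1.2506 ≈ 1.1005

c* = 1.10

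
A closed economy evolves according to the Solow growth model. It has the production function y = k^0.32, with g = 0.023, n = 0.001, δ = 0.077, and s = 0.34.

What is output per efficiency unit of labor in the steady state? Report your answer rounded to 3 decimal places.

y* = 1.770

At the steady state, Δk = 0, so s·k^α = (n + g + δ)·k.
Dividing both sides by k: k^(1−α) = s / (n + g + δ).
k^0.68 = 0.34 / (0.001 + 0.023 + 0.077) = 0.34 / 0.101 = 3.3663
k* = 3.3663^(1/0.68) ≈ 5.9597
y* = (k*)^α = 5.9597^0.32 ≈ 1.7704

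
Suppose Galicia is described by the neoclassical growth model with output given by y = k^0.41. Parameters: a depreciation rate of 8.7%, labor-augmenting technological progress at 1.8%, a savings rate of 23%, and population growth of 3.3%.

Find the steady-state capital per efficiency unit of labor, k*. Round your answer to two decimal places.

At the steady state, Δk = 0, so s·k^α = (n + g + δ)·k.
Rearranging, k^(1−α) = s / (n + g + δ).
k^0.59 = 0.23 / (0.033 + 0.018 + 0.087) = 0.23 / 0.138 = 1.6667
k* = 1.6667^(1/0.59) ≈ 2.3770

k* ≈ 2.38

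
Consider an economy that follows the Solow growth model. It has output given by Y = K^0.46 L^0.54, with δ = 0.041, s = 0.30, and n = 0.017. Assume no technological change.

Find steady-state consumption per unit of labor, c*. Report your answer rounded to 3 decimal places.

At the steady state, Δk = 0, so s·k^α = (n + δ)·k.
Rearranging, k^(1−α) = s / (n + δ).
k^0.54 = 0.30 / (0.017 + 0.041) = 0.30 / 0.058 = 5.1724
k* = 5.1724^(1/0.54) ≈ 20.9726
y* = (k*)^α = 20.9726^0.46 ≈ 4.0547
c* = (1 − s)·y* = (1 − 0.30) × 4.0547 ≈ 2.8383

c* ≈ 2.838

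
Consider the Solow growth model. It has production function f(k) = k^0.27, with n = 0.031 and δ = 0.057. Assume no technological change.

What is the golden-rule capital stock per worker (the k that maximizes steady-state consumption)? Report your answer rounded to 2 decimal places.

The golden rule sets f'(k) = n + δ, i.e. α·k^(α−1) = n + δ.
So k^(1−α) = α / (n + δ) = 0.27 / 0.088 = 3.0682.
k_gold = 3.0682^(1/0.73) ≈ 4.6448

k_gold ≈ 4.64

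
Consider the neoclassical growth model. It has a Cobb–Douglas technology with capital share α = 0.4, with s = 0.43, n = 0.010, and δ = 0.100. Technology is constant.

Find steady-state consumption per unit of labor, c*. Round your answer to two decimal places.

At the steady state, Δk = 0, so s·k^α = (n + δ)·k.
Rearranging, k^(1−α) = s / (n + δ).
k^0.6 = 0.43 / (0.010 + 0.100) = 0.43 / 0.110 = 3.9091
k* = 3.9091^(1/0.6) ≈ 9.7005
y* = (k*)^α = 9.7005^0.4 ≈ 2.4815
c* = (1 − s)·y* = (1 − 0.43) × 2.4815 ≈ 1.4145

c* = 1.41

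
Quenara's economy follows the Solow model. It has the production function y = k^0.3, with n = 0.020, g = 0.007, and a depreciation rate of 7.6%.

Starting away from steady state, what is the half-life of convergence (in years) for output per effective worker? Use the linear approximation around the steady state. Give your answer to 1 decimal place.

Near the steady state the convergence rate is λ = (1 − α)(n + g + δ).
λ = (1 − 0.3) × 0.103 = 0.7 × 0.103 = 0.0721
Half-life = ln 2 / λ = 0.6931 / 0.0721 ≈ 9.61 years

half-life ≈ 9.6 years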